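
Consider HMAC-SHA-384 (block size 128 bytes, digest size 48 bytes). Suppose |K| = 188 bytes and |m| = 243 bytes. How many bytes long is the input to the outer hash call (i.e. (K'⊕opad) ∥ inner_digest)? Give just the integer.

176

Key is 188 > 128 bytes, so it is hashed to 48 bytes then zero-padded to 128: |K'| = 128.
Outer input = (K'⊕opad) ∥ H(inner) → 128 + 48 = 176 bytes.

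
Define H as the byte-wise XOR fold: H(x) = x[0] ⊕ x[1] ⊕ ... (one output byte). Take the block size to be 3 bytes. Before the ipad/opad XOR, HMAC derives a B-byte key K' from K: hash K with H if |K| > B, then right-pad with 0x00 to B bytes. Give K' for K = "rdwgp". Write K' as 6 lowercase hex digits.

760000

|K| = 5 > B = 3, so first hash the key.
H(K): XOR 72⊕64⊕77⊕67⊕70 = 76.
Zero-pad H(K) = 76 to 3 bytes: K' = 76 00 00.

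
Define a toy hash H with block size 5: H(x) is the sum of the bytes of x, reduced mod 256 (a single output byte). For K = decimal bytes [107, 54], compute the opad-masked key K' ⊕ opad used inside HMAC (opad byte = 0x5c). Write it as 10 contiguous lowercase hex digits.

376a5c5c5c

Key decimal bytes [107, 54] = 6b 36 is 2 bytes ≤ B = 5; zero-pad to 5 bytes: K' = 6b 36 00 00 00.
XOR each byte with 0x5c: 6b⊕5c=37, 36⊕5c=6a, 00⊕5c=5c, 00⊕5c=5c, 00⊕5c=5c.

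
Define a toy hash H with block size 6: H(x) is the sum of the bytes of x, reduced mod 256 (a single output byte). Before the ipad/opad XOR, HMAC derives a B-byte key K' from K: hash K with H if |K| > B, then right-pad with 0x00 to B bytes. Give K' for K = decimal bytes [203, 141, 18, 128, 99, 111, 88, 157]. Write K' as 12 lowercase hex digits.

b10000000000

|K| = 8 > B = 6, so first hash the key.
H(K): sum = 203+141+18+128+99+111+88+157 = 945; mod 256 = 177 → b1.
Zero-pad H(K) = b1 to 6 bytes: K' = b1 00 00 00 00 00.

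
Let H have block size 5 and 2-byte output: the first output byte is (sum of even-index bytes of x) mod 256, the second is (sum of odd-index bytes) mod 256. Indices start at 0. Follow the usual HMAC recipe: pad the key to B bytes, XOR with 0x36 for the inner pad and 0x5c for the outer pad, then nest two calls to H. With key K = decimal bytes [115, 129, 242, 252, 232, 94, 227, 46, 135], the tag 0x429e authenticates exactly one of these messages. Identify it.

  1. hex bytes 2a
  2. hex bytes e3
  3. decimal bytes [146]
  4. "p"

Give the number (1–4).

1

Key decimal bytes [115, 129, 242, 252, 232, 94, 227, 46, 135] = 73 81 f2 fc e8 5e e3 2e 87 is 9 bytes > B = 5, so hash it first: H(key) = b7 09, then zero-pad to 5 bytes: K' = b7 09 00 00 00.
K' ⊕ ipad = 81 3f 36 36 36; K' ⊕ opad = eb 55 5c 5c 5c.
m1: inner = H(81 3f 36 36 36 2a) = ed 9f; tag = H(eb 55 5c 5c 5c ed 9f) = 429e ← matches
m2: inner = H(81 3f 36 36 36 e3) = ed 58; tag = H(eb 55 5c 5c 5c ed 58) = fb9e
m3: inner = H(81 3f 36 36 36 92) = ed 07; tag = H(eb 55 5c 5c 5c ed 07) = aa9e
m4: inner = H(81 3f 36 36 36 70) = ed e5; tag = H(eb 55 5c 5c 5c ed e5) = 889e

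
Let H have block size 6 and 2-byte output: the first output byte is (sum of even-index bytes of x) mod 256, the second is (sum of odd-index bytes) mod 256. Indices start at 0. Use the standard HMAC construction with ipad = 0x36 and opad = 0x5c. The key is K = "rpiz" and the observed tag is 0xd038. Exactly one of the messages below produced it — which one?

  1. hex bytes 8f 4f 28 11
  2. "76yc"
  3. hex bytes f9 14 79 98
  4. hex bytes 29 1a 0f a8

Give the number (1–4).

4

Key "rpiz" = 72 70 69 7a is 4 bytes ≤ B = 6; zero-pad to 6 bytes: K' = 72 70 69 7a 00 00.
K' ⊕ ipad = 44 46 5f 4c 36 36; K' ⊕ opad = 2e 2c 35 26 5c 5c.
m1: inner = H(44 46 5f 4c 36 36 8f 4f 28 11) = 90 28; tag = H(2e 2c 35 26 5c 5c 90 28) = 4fd6
m2: inner = H(44 46 5f 4c 36 36 37 36 79 63) = 89 61; tag = H(2e 2c 35 26 5c 5c 89 61) = 480f
m3: inner = H(44 46 5f 4c 36 36 f9 14 79 98) = 4b 74; tag = H(2e 2c 35 26 5c 5c 4b 74) = 0a22
m4: inner = H(44 46 5f 4c 36 36 29 1a 0f a8) = 11 8a; tag = H(2e 2c 35 26 5c 5c 11 8a) = d038 ← matches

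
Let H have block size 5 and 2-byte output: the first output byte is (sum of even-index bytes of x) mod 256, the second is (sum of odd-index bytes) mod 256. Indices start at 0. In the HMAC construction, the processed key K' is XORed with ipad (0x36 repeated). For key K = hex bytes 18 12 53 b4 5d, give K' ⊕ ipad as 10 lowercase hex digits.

Key hex bytes 18 12 53 b4 5d is exactly B = 5 bytes: K' = 18 12 53 b4 5d.
XOR each byte with 0x36: 18⊕36=2e, 12⊕36=24, 53⊕36=65, b4⊕36=82, 5d⊕36=6b.

2e2465826b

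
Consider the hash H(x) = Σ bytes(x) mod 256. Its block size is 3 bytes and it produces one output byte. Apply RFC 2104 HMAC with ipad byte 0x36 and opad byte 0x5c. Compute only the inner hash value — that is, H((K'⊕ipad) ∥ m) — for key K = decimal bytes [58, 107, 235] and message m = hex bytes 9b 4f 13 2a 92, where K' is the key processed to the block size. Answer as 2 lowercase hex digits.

ff

Key decimal bytes [58, 107, 235] = 3a 6b eb is exactly B = 3 bytes: K' = 3a 6b eb.
K' ⊕ ipad = 0c 5d dd.
Inner input = 0c 5d dd ∥ 9b 4f 13 2a 92.
Inner hash: sum = 12+93+221+155+79+19+42+146 = 767; mod 256 = 255 → ff.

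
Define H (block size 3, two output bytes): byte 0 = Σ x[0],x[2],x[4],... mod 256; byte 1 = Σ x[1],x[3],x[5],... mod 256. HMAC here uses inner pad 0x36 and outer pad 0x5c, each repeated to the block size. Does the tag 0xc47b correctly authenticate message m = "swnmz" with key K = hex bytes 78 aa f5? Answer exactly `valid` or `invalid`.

Key hex bytes 78 aa f5 is exactly B = 3 bytes: K' = 78 aa f5.
K' ⊕ ipad = 4e 9c c3; K' ⊕ opad = 24 f6 a9.
Inner hash: even-index sum = 501 mod 256 = 245; odd-index sum = 503 mod 256 = 247 → f5 f7.
Outer hash (recomputed tag): even-index sum = 452 mod 256 = 196; odd-index sum = 491 mod 256 = 235 → c4 eb.
Recomputed tag = c4eb; claimed = c47b → mismatch.

invalid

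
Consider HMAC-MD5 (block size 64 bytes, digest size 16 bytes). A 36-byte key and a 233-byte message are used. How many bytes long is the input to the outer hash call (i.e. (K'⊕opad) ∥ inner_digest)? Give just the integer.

Key is 36 ≤ 64 bytes, zero-padded: |K'| = 64.
Outer input = (K'⊕opad) ∥ H(inner) → 64 + 16 = 80 bytes.

80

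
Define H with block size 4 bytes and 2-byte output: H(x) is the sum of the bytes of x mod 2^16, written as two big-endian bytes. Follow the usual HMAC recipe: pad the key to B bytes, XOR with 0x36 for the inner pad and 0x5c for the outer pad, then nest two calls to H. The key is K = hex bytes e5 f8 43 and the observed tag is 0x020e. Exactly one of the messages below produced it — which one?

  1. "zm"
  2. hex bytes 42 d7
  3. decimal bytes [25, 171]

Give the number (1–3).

1

Key hex bytes e5 f8 43 is 3 bytes ≤ B = 4; zero-pad to 4 bytes: K' = e5 f8 43 00.
K' ⊕ ipad = d3 ce 75 36; K' ⊕ opad = b9 a4 1f 5c.
m1: inner = H(d3 ce 75 36 7a 6d) = 03 33; tag = H(b9 a4 1f 5c 03 33) = 020e ← matches
m2: inner = H(d3 ce 75 36 42 d7) = 03 65; tag = H(b9 a4 1f 5c 03 65) = 0240
m3: inner = H(d3 ce 75 36 19 ab) = 03 10; tag = H(b9 a4 1f 5c 03 10) = 01eb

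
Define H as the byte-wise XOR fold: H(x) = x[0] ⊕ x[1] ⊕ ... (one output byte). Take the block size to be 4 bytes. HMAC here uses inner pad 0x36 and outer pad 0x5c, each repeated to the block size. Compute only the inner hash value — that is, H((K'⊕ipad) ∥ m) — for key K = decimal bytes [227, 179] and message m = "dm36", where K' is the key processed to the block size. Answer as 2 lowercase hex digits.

5c

Key decimal bytes [227, 179] = e3 b3 is 2 bytes ≤ B = 4; zero-pad to 4 bytes: K' = e3 b3 00 00.
K' ⊕ ipad = d5 85 36 36.
Inner input = d5 85 36 36 ∥ 64 6d 33 36.
Inner hash: XOR d5⊕85⊕36⊕36⊕64⊕6d⊕33⊕36 = 5c.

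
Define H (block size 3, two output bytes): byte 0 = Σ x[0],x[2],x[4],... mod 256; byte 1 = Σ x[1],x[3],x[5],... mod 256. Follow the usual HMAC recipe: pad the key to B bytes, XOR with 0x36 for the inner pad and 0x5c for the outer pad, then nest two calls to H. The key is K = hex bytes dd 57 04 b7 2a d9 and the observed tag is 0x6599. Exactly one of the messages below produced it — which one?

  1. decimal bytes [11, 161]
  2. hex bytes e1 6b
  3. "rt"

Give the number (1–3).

2

Key hex bytes dd 57 04 b7 2a d9 is 6 bytes > B = 3, so hash it first: H(key) = 0b e7, then zero-pad to 3 bytes: K' = 0b e7 00.
K' ⊕ ipad = 3d d1 36; K' ⊕ opad = 57 bb 5c.
m1: inner = H(3d d1 36 0b a1) = 14 dc; tag = H(57 bb 5c 14 dc) = 8fcf
m2: inner = H(3d d1 36 e1 6b) = de b2; tag = H(57 bb 5c de b2) = 6599 ← matches
m3: inner = H(3d d1 36 72 74) = e7 43; tag = H(57 bb 5c e7 43) = f6a2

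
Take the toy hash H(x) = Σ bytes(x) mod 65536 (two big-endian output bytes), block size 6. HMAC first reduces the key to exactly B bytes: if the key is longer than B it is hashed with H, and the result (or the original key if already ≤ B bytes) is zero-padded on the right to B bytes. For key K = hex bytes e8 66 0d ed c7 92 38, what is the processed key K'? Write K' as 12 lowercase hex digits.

03d900000000

|K| = 7 > B = 6, so first hash the key.
H(K): sum = 232+102+13+237+199+146+56 = 985 → 03 d9.
Zero-pad H(K) = 03 d9 to 6 bytes: K' = 03 d9 00 00 00 00.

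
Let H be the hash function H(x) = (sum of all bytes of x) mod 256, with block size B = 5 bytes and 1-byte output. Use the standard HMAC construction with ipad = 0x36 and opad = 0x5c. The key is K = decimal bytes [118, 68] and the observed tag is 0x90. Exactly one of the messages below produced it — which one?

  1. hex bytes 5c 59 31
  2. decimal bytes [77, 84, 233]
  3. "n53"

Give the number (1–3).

1

Key decimal bytes [118, 68] = 76 44 is 2 bytes ≤ B = 5; zero-pad to 5 bytes: K' = 76 44 00 00 00.
K' ⊕ ipad = 40 72 36 36 36; K' ⊕ opad = 2a 18 5c 5c 5c.
m1: inner = H(40 72 36 36 36 5c 59 31) = 3a; tag = H(2a 18 5c 5c 5c 3a) = 90 ← matches
m2: inner = H(40 72 36 36 36 4d 54 e9) = de; tag = H(2a 18 5c 5c 5c de) = 34
m3: inner = H(40 72 36 36 36 6e 35 33) = 2a; tag = H(2a 18 5c 5c 5c 2a) = 80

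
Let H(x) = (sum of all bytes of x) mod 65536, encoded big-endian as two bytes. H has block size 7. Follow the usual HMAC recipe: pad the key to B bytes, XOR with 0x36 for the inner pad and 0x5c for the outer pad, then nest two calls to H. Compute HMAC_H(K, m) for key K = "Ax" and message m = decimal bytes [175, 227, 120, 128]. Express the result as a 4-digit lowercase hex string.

Key "Ax" = 41 78 is 2 bytes ≤ B = 7; zero-pad to 7 bytes: K' = 41 78 00 00 00 00 00.
K' ⊕ ipad = 77 4e 36 36 36 36 36.  K' ⊕ opad = 1d 24 5c 5c 5c 5c 5c.
Inner input = (K'⊕ipad) ∥ m = 77 4e 36 36 36 36 36 ∥ af e3 78 80.
Inner hash: sum = 119+78+54+54+54+54+54+175+227+120+128 = 1117 → 04 5d.
Outer input = (K'⊕opad) ∥ inner = 1d 24 5c 5c 5c 5c 5c ∥ 04 5d.
Outer hash (tag): sum = 29+36+92+92+92+92+92+4+93 = 622 → 02 6e.

026e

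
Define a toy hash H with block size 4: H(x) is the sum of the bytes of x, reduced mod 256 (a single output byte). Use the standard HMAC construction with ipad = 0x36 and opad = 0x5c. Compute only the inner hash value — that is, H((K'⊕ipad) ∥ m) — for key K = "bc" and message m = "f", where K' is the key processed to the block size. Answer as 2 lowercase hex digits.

7b

Key "bc" = 62 63 is 2 bytes ≤ B = 4; zero-pad to 4 bytes: K' = 62 63 00 00.
K' ⊕ ipad = 54 55 36 36.
Inner input = 54 55 36 36 ∥ 66.
Inner hash: sum = 84+85+54+54+102 = 379; mod 256 = 123 → 7b.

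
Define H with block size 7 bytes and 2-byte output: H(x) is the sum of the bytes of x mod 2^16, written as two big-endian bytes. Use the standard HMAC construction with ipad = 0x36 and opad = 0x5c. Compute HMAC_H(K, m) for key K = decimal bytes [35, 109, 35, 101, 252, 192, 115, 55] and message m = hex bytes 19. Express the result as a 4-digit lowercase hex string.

Key decimal bytes [35, 109, 35, 101, 252, 192, 115, 55] = 23 6d 23 65 fc c0 73 37 is 8 bytes > B = 7, so hash it first: H(key) = 03 7e, then zero-pad to 7 bytes: K' = 03 7e 00 00 00 00 00.
K' ⊕ ipad = 35 48 36 36 36 36 36.  K' ⊕ opad = 5f 22 5c 5c 5c 5c 5c.
Inner input = (K'⊕ipad) ∥ m = 35 48 36 36 36 36 36 ∥ 19.
Inner hash: sum = 53+72+54+54+54+54+54+25 = 420 → 01 a4.
Outer input = (K'⊕opad) ∥ inner = 5f 22 5c 5c 5c 5c 5c ∥ 01 a4.
Outer hash (tag): sum = 95+34+92+92+92+92+92+1+164 = 754 → 02 f2.

02f2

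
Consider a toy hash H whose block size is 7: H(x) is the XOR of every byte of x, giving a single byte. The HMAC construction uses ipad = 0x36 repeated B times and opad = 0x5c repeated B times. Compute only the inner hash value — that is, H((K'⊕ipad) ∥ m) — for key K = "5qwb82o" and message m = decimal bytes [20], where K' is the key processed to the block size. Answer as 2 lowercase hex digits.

16

Key "5qwb82o" = 35 71 77 62 38 32 6f is exactly B = 7 bytes: K' = 35 71 77 62 38 32 6f.
K' ⊕ ipad = 03 47 41 54 0e 04 59.
Inner input = 03 47 41 54 0e 04 59 ∥ 14.
Inner hash: XOR 03⊕47⊕41⊕54⊕0e⊕04⊕59⊕14 = 16.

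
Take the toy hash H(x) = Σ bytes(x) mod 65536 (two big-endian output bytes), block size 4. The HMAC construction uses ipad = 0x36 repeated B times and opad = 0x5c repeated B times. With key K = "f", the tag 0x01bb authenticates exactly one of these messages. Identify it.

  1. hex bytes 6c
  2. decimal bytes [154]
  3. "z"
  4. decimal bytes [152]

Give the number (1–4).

Key "f" = 66 is 1 byte ≤ B = 4; zero-pad to 4 bytes: K' = 66 00 00 00.
K' ⊕ ipad = 50 36 36 36; K' ⊕ opad = 3a 5c 5c 5c.
m1: inner = H(50 36 36 36 6c) = 01 5e; tag = H(3a 5c 5c 5c 01 5e) = 01ad
m2: inner = H(50 36 36 36 9a) = 01 8c; tag = H(3a 5c 5c 5c 01 8c) = 01db
m3: inner = H(50 36 36 36 7a) = 01 6c; tag = H(3a 5c 5c 5c 01 6c) = 01bb ← matches
m4: inner = H(50 36 36 36 98) = 01 8a; tag = H(3a 5c 5c 5c 01 8a) = 01d9

3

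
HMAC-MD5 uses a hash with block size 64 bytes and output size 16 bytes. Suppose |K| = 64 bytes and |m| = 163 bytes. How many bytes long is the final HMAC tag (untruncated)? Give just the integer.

16

The tag is one MD5 digest: 16 bytes.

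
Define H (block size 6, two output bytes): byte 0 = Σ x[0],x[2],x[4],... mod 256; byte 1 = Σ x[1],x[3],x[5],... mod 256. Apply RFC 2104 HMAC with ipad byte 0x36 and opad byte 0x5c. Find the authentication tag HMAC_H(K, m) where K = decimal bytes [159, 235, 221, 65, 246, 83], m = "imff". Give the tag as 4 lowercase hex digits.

116f

Key decimal bytes [159, 235, 221, 65, 246, 83] = 9f eb dd 41 f6 53 is exactly B = 6 bytes: K' = 9f eb dd 41 f6 53.
K' ⊕ ipad = a9 dd eb 77 c0 65.  K' ⊕ opad = c3 b7 81 1d aa 0f.
Inner input = (K'⊕ipad) ∥ m = a9 dd eb 77 c0 65 ∥ 69 6d 66 66.
Inner hash: even-index sum = 803 mod 256 = 35; odd-index sum = 652 mod 256 = 140 → 23 8c.
Outer input = (K'⊕opad) ∥ inner = c3 b7 81 1d aa 0f ∥ 23 8c.
Outer hash (tag): even-index sum = 529 mod 256 = 17; odd-index sum = 367 mod 256 = 111 → 11 6f.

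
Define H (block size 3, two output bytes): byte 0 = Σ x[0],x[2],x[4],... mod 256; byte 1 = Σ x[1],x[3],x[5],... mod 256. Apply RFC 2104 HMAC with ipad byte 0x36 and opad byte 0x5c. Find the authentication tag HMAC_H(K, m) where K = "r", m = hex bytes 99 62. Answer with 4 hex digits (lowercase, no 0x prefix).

5938

Key "r" = 72 is 1 byte ≤ B = 3; zero-pad to 3 bytes: K' = 72 00 00.
K' ⊕ ipad = 44 36 36.  K' ⊕ opad = 2e 5c 5c.
Inner input = (K'⊕ipad) ∥ m = 44 36 36 ∥ 99 62.
Inner hash: even-index sum = 220 mod 256 = 220; odd-index sum = 207 mod 256 = 207 → dc cf.
Outer input = (K'⊕opad) ∥ inner = 2e 5c 5c ∥ dc cf.
Outer hash (tag): even-index sum = 345 mod 256 = 89; odd-index sum = 312 mod 256 = 56 → 59 38.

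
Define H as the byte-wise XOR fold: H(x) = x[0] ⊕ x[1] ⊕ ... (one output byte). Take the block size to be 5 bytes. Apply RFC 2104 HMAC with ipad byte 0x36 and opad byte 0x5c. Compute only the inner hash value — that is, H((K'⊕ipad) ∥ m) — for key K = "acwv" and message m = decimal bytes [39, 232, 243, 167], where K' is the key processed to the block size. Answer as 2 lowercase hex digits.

Key "acwv" = 61 63 77 76 is 4 bytes ≤ B = 5; zero-pad to 5 bytes: K' = 61 63 77 76 00.
K' ⊕ ipad = 57 55 41 40 36.
Inner input = 57 55 41 40 36 ∥ 27 e8 f3 a7.
Inner hash: XOR 57⊕55⊕41⊕40⊕36⊕27⊕e8⊕f3⊕a7 = ae.

ae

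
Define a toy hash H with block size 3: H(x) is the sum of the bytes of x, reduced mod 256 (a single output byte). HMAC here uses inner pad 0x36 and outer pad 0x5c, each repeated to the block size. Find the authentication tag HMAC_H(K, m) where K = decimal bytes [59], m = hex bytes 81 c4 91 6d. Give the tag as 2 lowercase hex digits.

db

Key decimal bytes [59] = 3b is 1 byte ≤ B = 3; zero-pad to 3 bytes: K' = 3b 00 00.
K' ⊕ ipad = 0d 36 36.  K' ⊕ opad = 67 5c 5c.
Inner input = (K'⊕ipad) ∥ m = 0d 36 36 ∥ 81 c4 91 6d.
Inner hash: sum = 13+54+54+129+196+145+109 = 700; mod 256 = 188 → bc.
Outer input = (K'⊕opad) ∥ inner = 67 5c 5c ∥ bc.
Outer hash (tag): sum = 103+92+92+188 = 475; mod 256 = 219 → db.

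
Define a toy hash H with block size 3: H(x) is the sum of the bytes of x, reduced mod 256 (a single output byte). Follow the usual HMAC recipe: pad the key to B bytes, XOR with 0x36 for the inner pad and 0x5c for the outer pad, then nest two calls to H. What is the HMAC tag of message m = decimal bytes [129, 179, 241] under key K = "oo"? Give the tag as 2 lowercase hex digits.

cf

Key "oo" = 6f 6f is 2 bytes ≤ B = 3; zero-pad to 3 bytes: K' = 6f 6f 00.
K' ⊕ ipad = 59 59 36.  K' ⊕ opad = 33 33 5c.
Inner input = (K'⊕ipad) ∥ m = 59 59 36 ∥ 81 b3 f1.
Inner hash: sum = 89+89+54+129+179+241 = 781; mod 256 = 13 → 0d.
Outer input = (K'⊕opad) ∥ inner = 33 33 5c ∥ 0d.
Outer hash (tag): sum = 51+51+92+13 = 207 → cf.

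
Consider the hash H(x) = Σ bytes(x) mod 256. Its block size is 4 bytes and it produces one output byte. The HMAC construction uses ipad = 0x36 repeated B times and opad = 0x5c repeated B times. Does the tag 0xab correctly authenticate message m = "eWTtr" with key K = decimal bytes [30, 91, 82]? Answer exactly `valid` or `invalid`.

invalid

Key decimal bytes [30, 91, 82] = 1e 5b 52 is 3 bytes ≤ B = 4; zero-pad to 4 bytes: K' = 1e 5b 52 00.
K' ⊕ ipad = 28 6d 64 36; K' ⊕ opad = 42 07 0e 5c.
Inner hash: sum = 40+109+100+54+101+87+84+116+114 = 805; mod 256 = 37 → 25.
Outer hash (recomputed tag): sum = 66+7+14+92+37 = 216 → d8.
Recomputed tag = d8; claimed = ab → mismatch.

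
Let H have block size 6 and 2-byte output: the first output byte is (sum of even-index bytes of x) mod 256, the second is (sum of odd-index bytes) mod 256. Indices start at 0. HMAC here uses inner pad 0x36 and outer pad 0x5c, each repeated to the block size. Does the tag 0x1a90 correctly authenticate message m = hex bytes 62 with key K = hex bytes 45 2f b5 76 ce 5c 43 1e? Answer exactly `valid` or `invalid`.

Key hex bytes 45 2f b5 76 ce 5c 43 1e is 8 bytes > B = 6, so hash it first: H(key) = 0b 1f, then zero-pad to 6 bytes: K' = 0b 1f 00 00 00 00.
K' ⊕ ipad = 3d 29 36 36 36 36; K' ⊕ opad = 57 43 5c 5c 5c 5c.
Inner hash: even-index sum = 267 mod 256 = 11; odd-index sum = 149 mod 256 = 149 → 0b 95.
Outer hash (recomputed tag): even-index sum = 282 mod 256 = 26; odd-index sum = 400 mod 256 = 144 → 1a 90.
Recomputed tag = 1a90; claimed = 1a90 → match.

valid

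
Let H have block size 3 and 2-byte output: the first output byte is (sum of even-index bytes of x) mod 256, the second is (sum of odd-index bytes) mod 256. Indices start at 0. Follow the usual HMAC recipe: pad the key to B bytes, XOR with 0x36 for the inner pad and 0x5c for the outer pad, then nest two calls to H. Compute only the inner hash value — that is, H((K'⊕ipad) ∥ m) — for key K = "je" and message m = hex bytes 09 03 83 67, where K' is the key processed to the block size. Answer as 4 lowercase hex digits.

Key "je" = 6a 65 is 2 bytes ≤ B = 3; zero-pad to 3 bytes: K' = 6a 65 00.
K' ⊕ ipad = 5c 53 36.
Inner input = 5c 53 36 ∥ 09 03 83 67.
Inner hash: even-index sum = 252 mod 256 = 252; odd-index sum = 223 mod 256 = 223 → fc df.

fcdf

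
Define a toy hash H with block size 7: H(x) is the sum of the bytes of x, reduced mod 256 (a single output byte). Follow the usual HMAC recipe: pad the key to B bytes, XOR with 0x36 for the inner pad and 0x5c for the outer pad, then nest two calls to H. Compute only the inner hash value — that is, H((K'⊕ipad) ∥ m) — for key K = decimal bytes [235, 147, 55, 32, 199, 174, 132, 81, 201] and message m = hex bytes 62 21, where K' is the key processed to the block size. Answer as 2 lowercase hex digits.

Key decimal bytes [235, 147, 55, 32, 199, 174, 132, 81, 201] = eb 93 37 20 c7 ae 84 51 c9 is 9 bytes > B = 7, so hash it first: H(key) = e8, then zero-pad to 7 bytes: K' = e8 00 00 00 00 00 00.
K' ⊕ ipad = de 36 36 36 36 36 36.
Inner input = de 36 36 36 36 36 36 ∥ 62 21.
Inner hash: sum = 222+54+54+54+54+54+54+98+33 = 677; mod 256 = 165 → a5.

a5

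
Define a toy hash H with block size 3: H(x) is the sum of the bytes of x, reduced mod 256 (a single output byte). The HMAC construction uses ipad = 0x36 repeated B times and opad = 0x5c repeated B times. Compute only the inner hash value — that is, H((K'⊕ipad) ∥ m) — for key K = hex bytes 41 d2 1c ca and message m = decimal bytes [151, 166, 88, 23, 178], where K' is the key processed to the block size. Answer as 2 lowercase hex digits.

Key hex bytes 41 d2 1c ca is 4 bytes > B = 3, so hash it first: H(key) = f9, then zero-pad to 3 bytes: K' = f9 00 00.
K' ⊕ ipad = cf 36 36.
Inner input = cf 36 36 ∥ 97 a6 58 17 b2.
Inner hash: sum = 207+54+54+151+166+88+23+178 = 921; mod 256 = 153 → 99.

99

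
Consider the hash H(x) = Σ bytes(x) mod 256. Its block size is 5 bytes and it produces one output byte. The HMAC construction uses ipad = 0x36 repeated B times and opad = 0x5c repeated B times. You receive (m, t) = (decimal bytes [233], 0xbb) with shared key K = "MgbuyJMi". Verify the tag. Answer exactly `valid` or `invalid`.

valid

Key "MgbuyJMi" = 4d 67 62 75 79 4a 4d 69 is 8 bytes > B = 5, so hash it first: H(key) = 04, then zero-pad to 5 bytes: K' = 04 00 00 00 00.
K' ⊕ ipad = 32 36 36 36 36; K' ⊕ opad = 58 5c 5c 5c 5c.
Inner hash: sum = 50+54+54+54+54+233 = 499; mod 256 = 243 → f3.
Outer hash (recomputed tag): sum = 88+92+92+92+92+243 = 699; mod 256 = 187 → bb.
Recomputed tag = bb; claimed = bb → match.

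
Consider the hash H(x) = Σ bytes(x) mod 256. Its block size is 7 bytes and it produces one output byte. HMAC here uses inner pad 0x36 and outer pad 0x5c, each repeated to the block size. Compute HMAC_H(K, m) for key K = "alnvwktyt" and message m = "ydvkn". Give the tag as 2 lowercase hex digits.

Key "alnvwktyt" = 61 6c 6e 76 77 6b 74 79 74 is 9 bytes > B = 7, so hash it first: H(key) = f4, then zero-pad to 7 bytes: K' = f4 00 00 00 00 00 00.
K' ⊕ ipad = c2 36 36 36 36 36 36.  K' ⊕ opad = a8 5c 5c 5c 5c 5c 5c.
Inner input = (K'⊕ipad) ∥ m = c2 36 36 36 36 36 36 ∥ 79 64 76 6b 6e.
Inner hash: sum = 194+54+54+54+54+54+54+121+100+118+107+110 = 1074; mod 256 = 50 → 32.
Outer input = (K'⊕opad) ∥ inner = a8 5c 5c 5c 5c 5c 5c ∥ 32.
Outer hash (tag): sum = 168+92+92+92+92+92+92+50 = 770; mod 256 = 2 → 02.

02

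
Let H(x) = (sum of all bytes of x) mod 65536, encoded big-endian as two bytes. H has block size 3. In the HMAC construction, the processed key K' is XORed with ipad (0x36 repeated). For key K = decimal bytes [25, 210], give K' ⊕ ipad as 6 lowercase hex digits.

2fe436

Key decimal bytes [25, 210] = 19 d2 is 2 bytes ≤ B = 3; zero-pad to 3 bytes: K' = 19 d2 00.
XOR each byte with 0x36: 19⊕36=2f, d2⊕36=e4, 00⊕36=36.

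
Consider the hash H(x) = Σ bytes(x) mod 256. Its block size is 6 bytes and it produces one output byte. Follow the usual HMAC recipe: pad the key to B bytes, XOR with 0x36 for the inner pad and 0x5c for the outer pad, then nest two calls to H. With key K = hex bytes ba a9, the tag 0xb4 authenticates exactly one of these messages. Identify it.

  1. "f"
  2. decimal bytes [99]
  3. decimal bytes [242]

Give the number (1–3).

Key hex bytes ba a9 is 2 bytes ≤ B = 6; zero-pad to 6 bytes: K' = ba a9 00 00 00 00.
K' ⊕ ipad = 8c 9f 36 36 36 36; K' ⊕ opad = e6 f5 5c 5c 5c 5c.
m1: inner = H(8c 9f 36 36 36 36 66) = 69; tag = H(e6 f5 5c 5c 5c 5c 69) = b4 ← matches
m2: inner = H(8c 9f 36 36 36 36 63) = 66; tag = H(e6 f5 5c 5c 5c 5c 66) = b1
m3: inner = H(8c 9f 36 36 36 36 f2) = f5; tag = H(e6 f5 5c 5c 5c 5c f5) = 40

1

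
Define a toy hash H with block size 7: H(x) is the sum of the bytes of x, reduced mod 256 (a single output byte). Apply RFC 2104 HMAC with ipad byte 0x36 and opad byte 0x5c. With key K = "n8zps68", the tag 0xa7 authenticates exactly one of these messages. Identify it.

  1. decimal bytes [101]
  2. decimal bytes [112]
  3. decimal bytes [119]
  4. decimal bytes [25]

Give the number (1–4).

Key "n8zps68" = 6e 38 7a 70 73 36 38 is exactly B = 7 bytes: K' = 6e 38 7a 70 73 36 38.
K' ⊕ ipad = 58 0e 4c 46 45 00 0e; K' ⊕ opad = 32 64 26 2c 2f 6a 64.
m1: inner = H(58 0e 4c 46 45 00 0e 65) = b0; tag = H(32 64 26 2c 2f 6a 64 b0) = 95
m2: inner = H(58 0e 4c 46 45 00 0e 70) = bb; tag = H(32 64 26 2c 2f 6a 64 bb) = a0
m3: inner = H(58 0e 4c 46 45 00 0e 77) = c2; tag = H(32 64 26 2c 2f 6a 64 c2) = a7 ← matches
m4: inner = H(58 0e 4c 46 45 00 0e 19) = 64; tag = H(32 64 26 2c 2f 6a 64 64) = 49

3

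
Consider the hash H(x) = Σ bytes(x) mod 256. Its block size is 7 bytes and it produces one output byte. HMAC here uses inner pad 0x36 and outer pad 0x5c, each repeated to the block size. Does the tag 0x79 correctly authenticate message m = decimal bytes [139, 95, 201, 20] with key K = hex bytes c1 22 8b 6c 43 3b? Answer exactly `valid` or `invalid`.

Key hex bytes c1 22 8b 6c 43 3b is 6 bytes ≤ B = 7; zero-pad to 7 bytes: K' = c1 22 8b 6c 43 3b 00.
K' ⊕ ipad = f7 14 bd 5a 75 0d 36; K' ⊕ opad = 9d 7e d7 30 1f 67 5c.
Inner hash: sum = 247+20+189+90+117+13+54+139+95+201+20 = 1185; mod 256 = 161 → a1.
Outer hash (recomputed tag): sum = 157+126+215+48+31+103+92+161 = 933; mod 256 = 165 → a5.
Recomputed tag = a5; claimed = 79 → mismatch.

invalid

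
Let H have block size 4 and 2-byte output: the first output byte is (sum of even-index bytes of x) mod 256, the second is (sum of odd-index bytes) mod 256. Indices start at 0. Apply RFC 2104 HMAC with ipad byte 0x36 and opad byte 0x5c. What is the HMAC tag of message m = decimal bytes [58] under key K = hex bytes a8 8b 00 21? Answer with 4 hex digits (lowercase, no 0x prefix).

Key hex bytes a8 8b 00 21 is exactly B = 4 bytes: K' = a8 8b 00 21.
K' ⊕ ipad = 9e bd 36 17.  K' ⊕ opad = f4 d7 5c 7d.
Inner input = (K'⊕ipad) ∥ m = 9e bd 36 17 ∥ 3a.
Inner hash: even-index sum = 270 mod 256 = 14; odd-index sum = 212 mod 256 = 212 → 0e d4.
Outer input = (K'⊕opad) ∥ inner = f4 d7 5c 7d ∥ 0e d4.
Outer hash (tag): even-index sum = 350 mod 256 = 94; odd-index sum = 552 mod 256 = 40 → 5e 28.

5e28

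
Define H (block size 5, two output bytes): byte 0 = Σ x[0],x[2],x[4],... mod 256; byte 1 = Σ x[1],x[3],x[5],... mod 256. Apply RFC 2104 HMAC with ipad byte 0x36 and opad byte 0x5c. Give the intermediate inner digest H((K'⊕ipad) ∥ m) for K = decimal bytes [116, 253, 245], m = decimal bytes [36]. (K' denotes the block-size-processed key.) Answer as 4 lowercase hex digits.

Key decimal bytes [116, 253, 245] = 74 fd f5 is 3 bytes ≤ B = 5; zero-pad to 5 bytes: K' = 74 fd f5 00 00.
K' ⊕ ipad = 42 cb c3 36 36.
Inner input = 42 cb c3 36 36 ∥ 24.
Inner hash: even-index sum = 315 mod 256 = 59; odd-index sum = 293 mod 256 = 37 → 3b 25.

3b25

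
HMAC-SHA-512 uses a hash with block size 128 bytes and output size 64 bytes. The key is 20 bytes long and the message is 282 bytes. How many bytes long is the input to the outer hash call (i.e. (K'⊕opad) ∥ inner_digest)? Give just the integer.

192

Key is 20 ≤ 128 bytes, zero-padded: |K'| = 128.
Outer input = (K'⊕opad) ∥ H(inner) → 128 + 64 = 192 bytes.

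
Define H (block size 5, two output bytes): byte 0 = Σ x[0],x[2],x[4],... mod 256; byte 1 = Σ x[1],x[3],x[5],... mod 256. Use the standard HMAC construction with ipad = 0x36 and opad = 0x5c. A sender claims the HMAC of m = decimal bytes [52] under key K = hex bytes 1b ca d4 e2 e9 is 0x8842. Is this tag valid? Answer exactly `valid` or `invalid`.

Key hex bytes 1b ca d4 e2 e9 is exactly B = 5 bytes: K' = 1b ca d4 e2 e9.
K' ⊕ ipad = 2d fc e2 d4 df; K' ⊕ opad = 47 96 88 be b5.
Inner hash: even-index sum = 494 mod 256 = 238; odd-index sum = 516 mod 256 = 4 → ee 04.
Outer hash (recomputed tag): even-index sum = 392 mod 256 = 136; odd-index sum = 578 mod 256 = 66 → 88 42.
Recomputed tag = 8842; claimed = 8842 → match.

valid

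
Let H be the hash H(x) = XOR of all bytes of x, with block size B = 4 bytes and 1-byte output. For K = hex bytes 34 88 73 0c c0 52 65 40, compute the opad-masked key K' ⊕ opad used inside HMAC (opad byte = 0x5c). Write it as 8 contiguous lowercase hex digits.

285c5c5c

Key hex bytes 34 88 73 0c c0 52 65 40 is 8 bytes > B = 4, so hash it first: H(key) = 74, then zero-pad to 4 bytes: K' = 74 00 00 00.
XOR each byte with 0x5c: 74⊕5c=28, 00⊕5c=5c, 00⊕5c=5c, 00⊕5c=5c.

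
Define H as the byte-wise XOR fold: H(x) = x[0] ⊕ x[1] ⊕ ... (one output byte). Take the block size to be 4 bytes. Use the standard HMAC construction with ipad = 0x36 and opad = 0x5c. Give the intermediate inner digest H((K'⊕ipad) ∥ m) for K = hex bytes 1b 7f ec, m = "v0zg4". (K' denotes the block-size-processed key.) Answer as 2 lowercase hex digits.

e7

Key hex bytes 1b 7f ec is 3 bytes ≤ B = 4; zero-pad to 4 bytes: K' = 1b 7f ec 00.
K' ⊕ ipad = 2d 49 da 36.
Inner input = 2d 49 da 36 ∥ 76 30 7a 67 34.
Inner hash: XOR 2d⊕49⊕da⊕36⊕76⊕30⊕7a⊕67⊕34 = e7.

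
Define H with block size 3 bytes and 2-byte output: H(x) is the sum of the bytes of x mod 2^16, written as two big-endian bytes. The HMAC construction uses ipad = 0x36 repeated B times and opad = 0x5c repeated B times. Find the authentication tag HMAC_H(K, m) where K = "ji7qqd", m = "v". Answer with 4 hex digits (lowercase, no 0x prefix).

Key "ji7qqd" = 6a 69 37 71 71 64 is 6 bytes > B = 3, so hash it first: H(key) = 02 50, then zero-pad to 3 bytes: K' = 02 50 00.
K' ⊕ ipad = 34 66 36.  K' ⊕ opad = 5e 0c 5c.
Inner input = (K'⊕ipad) ∥ m = 34 66 36 ∥ 76.
Inner hash: sum = 52+102+54+118 = 326 → 01 46.
Outer input = (K'⊕opad) ∥ inner = 5e 0c 5c ∥ 01 46.
Outer hash (tag): sum = 94+12+92+1+70 = 269 → 01 0d.

010d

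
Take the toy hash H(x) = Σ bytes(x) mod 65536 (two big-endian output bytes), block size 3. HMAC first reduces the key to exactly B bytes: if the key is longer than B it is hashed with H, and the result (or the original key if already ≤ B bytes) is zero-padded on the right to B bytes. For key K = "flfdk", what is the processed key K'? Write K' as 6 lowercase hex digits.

|K| = 5 > B = 3, so first hash the key.
H(K): sum = 102+108+102+100+107 = 519 → 02 07.
Zero-pad H(K) = 02 07 to 3 bytes: K' = 02 07 00.

020700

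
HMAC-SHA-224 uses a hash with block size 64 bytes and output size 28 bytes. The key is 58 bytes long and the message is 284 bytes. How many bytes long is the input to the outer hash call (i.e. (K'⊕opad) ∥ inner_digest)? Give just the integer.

Key is 58 ≤ 64 bytes, zero-padded: |K'| = 64.
Outer input = (K'⊕opad) ∥ H(inner) → 64 + 28 = 92 bytes.

92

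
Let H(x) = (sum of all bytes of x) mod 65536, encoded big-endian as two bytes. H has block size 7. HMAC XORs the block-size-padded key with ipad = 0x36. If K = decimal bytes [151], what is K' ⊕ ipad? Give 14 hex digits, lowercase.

a1363636363636

Key decimal bytes [151] = 97 is 1 byte ≤ B = 7; zero-pad to 7 bytes: K' = 97 00 00 00 00 00 00.
XOR each byte with 0x36: 97⊕36=a1, 00⊕36=36, 00⊕36=36, 00⊕36=36, 00⊕36=36, 00⊕36=36, 00⊕36=36.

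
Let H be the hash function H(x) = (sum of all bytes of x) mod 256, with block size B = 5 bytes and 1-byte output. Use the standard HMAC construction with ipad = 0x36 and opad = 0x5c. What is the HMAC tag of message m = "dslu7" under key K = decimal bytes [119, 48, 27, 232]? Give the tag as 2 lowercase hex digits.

65

Key decimal bytes [119, 48, 27, 232] = 77 30 1b e8 is 4 bytes ≤ B = 5; zero-pad to 5 bytes: K' = 77 30 1b e8 00.
K' ⊕ ipad = 41 06 2d de 36.  K' ⊕ opad = 2b 6c 47 b4 5c.
Inner input = (K'⊕ipad) ∥ m = 41 06 2d de 36 ∥ 64 73 6c 75 37.
Inner hash: sum = 65+6+45+222+54+100+115+108+117+55 = 887; mod 256 = 119 → 77.
Outer input = (K'⊕opad) ∥ inner = 2b 6c 47 b4 5c ∥ 77.
Outer hash (tag): sum = 43+108+71+180+92+119 = 613; mod 256 = 101 → 65.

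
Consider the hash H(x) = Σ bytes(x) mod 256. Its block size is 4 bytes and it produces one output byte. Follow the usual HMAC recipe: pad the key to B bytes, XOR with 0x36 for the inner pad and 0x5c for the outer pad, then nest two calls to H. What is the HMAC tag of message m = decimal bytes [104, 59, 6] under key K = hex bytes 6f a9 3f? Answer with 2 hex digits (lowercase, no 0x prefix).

Key hex bytes 6f a9 3f is 3 bytes ≤ B = 4; zero-pad to 4 bytes: K' = 6f a9 3f 00.
K' ⊕ ipad = 59 9f 09 36.  K' ⊕ opad = 33 f5 63 5c.
Inner input = (K'⊕ipad) ∥ m = 59 9f 09 36 ∥ 68 3b 06.
Inner hash: sum = 89+159+9+54+104+59+6 = 480; mod 256 = 224 → e0.
Outer input = (K'⊕opad) ∥ inner = 33 f5 63 5c ∥ e0.
Outer hash (tag): sum = 51+245+99+92+224 = 711; mod 256 = 199 → c7.

c7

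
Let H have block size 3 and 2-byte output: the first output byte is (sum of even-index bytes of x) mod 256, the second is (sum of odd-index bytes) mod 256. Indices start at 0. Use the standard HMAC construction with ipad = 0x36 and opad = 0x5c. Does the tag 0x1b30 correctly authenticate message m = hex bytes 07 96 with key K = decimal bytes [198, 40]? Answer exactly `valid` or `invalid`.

valid

Key decimal bytes [198, 40] = c6 28 is 2 bytes ≤ B = 3; zero-pad to 3 bytes: K' = c6 28 00.
K' ⊕ ipad = f0 1e 36; K' ⊕ opad = 9a 74 5c.
Inner hash: even-index sum = 444 mod 256 = 188; odd-index sum = 37 mod 256 = 37 → bc 25.
Outer hash (recomputed tag): even-index sum = 283 mod 256 = 27; odd-index sum = 304 mod 256 = 48 → 1b 30.
Recomputed tag = 1b30; claimed = 1b30 → match.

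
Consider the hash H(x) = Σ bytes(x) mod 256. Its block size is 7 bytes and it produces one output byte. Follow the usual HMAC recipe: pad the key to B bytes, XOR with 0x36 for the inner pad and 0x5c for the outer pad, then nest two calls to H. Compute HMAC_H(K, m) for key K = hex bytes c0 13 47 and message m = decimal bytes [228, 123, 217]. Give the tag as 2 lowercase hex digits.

Key hex bytes c0 13 47 is 3 bytes ≤ B = 7; zero-pad to 7 bytes: K' = c0 13 47 00 00 00 00.
K' ⊕ ipad = f6 25 71 36 36 36 36.  K' ⊕ opad = 9c 4f 1b 5c 5c 5c 5c.
Inner input = (K'⊕ipad) ∥ m = f6 25 71 36 36 36 36 ∥ e4 7b d9.
Inner hash: sum = 246+37+113+54+54+54+54+228+123+217 = 1180; mod 256 = 156 → 9c.
Outer input = (K'⊕opad) ∥ inner = 9c 4f 1b 5c 5c 5c 5c ∥ 9c.
Outer hash (tag): sum = 156+79+27+92+92+92+92+156 = 786; mod 256 = 18 → 12.

12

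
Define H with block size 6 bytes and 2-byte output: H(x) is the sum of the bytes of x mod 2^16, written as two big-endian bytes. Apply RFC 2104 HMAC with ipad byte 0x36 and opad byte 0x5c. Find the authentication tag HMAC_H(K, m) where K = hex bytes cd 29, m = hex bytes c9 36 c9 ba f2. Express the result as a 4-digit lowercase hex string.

02e1

Key hex bytes cd 29 is 2 bytes ≤ B = 6; zero-pad to 6 bytes: K' = cd 29 00 00 00 00.
K' ⊕ ipad = fb 1f 36 36 36 36.  K' ⊕ opad = 91 75 5c 5c 5c 5c.
Inner input = (K'⊕ipad) ∥ m = fb 1f 36 36 36 36 ∥ c9 36 c9 ba f2.
Inner hash: sum = 251+31+54+54+54+54+201+54+201+186+242 = 1382 → 05 66.
Outer input = (K'⊕opad) ∥ inner = 91 75 5c 5c 5c 5c ∥ 05 66.
Outer hash (tag): sum = 145+117+92+92+92+92+5+102 = 737 → 02 e1.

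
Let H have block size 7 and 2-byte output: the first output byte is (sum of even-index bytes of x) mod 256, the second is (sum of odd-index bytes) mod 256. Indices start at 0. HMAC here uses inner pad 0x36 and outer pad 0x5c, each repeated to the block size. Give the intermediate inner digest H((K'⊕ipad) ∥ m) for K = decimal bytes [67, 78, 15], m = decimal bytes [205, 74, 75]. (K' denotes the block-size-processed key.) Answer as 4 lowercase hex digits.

Key decimal bytes [67, 78, 15] = 43 4e 0f is 3 bytes ≤ B = 7; zero-pad to 7 bytes: K' = 43 4e 0f 00 00 00 00.
K' ⊕ ipad = 75 78 39 36 36 36 36.
Inner input = 75 78 39 36 36 36 36 ∥ cd 4a 4b.
Inner hash: even-index sum = 356 mod 256 = 100; odd-index sum = 508 mod 256 = 252 → 64 fc.

64fc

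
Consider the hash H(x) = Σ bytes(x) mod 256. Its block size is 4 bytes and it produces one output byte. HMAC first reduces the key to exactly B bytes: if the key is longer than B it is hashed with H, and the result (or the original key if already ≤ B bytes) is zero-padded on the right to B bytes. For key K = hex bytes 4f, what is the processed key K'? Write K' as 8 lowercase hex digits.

Key hex bytes 4f is 1 byte ≤ B = 4; zero-pad to 4 bytes: K' = 4f 00 00 00.

4f000000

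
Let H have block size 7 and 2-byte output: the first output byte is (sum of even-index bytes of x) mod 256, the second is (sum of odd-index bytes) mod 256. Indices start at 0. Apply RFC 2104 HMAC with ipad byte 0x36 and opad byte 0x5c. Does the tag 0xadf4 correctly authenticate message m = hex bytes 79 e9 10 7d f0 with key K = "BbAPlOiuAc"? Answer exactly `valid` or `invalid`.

valid

Key "BbAPlOiuAc" = 42 62 41 50 6c 4f 69 75 41 63 is 10 bytes > B = 7, so hash it first: H(key) = 99 d9, then zero-pad to 7 bytes: K' = 99 d9 00 00 00 00 00.
K' ⊕ ipad = af ef 36 36 36 36 36; K' ⊕ opad = c5 85 5c 5c 5c 5c 5c.
Inner hash: even-index sum = 695 mod 256 = 183; odd-index sum = 724 mod 256 = 212 → b7 d4.
Outer hash (recomputed tag): even-index sum = 685 mod 256 = 173; odd-index sum = 500 mod 256 = 244 → ad f4.
Recomputed tag = adf4; claimed = adf4 → match.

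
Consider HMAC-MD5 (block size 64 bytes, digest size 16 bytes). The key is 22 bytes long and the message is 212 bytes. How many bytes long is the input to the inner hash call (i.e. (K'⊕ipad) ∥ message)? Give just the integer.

Key is 22 ≤ 64 bytes, zero-padded: |K'| = 64.
Inner input = (K'⊕ipad) ∥ m → 64 + 212 = 276 bytes.

276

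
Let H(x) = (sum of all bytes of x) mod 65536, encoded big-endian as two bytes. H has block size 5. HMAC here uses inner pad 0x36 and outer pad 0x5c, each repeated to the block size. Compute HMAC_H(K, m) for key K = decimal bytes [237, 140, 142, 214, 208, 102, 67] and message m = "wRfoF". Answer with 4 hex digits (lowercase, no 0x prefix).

Key decimal bytes [237, 140, 142, 214, 208, 102, 67] = ed 8c 8e d6 d0 66 43 is 7 bytes > B = 5, so hash it first: H(key) = 04 56, then zero-pad to 5 bytes: K' = 04 56 00 00 00.
K' ⊕ ipad = 32 60 36 36 36.  K' ⊕ opad = 58 0a 5c 5c 5c.
Inner input = (K'⊕ipad) ∥ m = 32 60 36 36 36 ∥ 77 52 66 6f 46.
Inner hash: sum = 50+96+54+54+54+119+82+102+111+70 = 792 → 03 18.
Outer input = (K'⊕opad) ∥ inner = 58 0a 5c 5c 5c ∥ 03 18.
Outer hash (tag): sum = 88+10+92+92+92+3+24 = 401 → 01 91.

0191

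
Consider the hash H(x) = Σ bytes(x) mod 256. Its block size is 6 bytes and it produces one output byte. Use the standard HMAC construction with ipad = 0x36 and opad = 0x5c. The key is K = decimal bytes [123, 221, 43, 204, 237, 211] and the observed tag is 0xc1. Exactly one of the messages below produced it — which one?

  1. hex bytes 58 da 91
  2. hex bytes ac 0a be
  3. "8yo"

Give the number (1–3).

1

Key decimal bytes [123, 221, 43, 204, 237, 211] = 7b dd 2b cc ed d3 is exactly B = 6 bytes: K' = 7b dd 2b cc ed d3.
K' ⊕ ipad = 4d eb 1d fa db e5; K' ⊕ opad = 27 81 77 90 b1 8f.
m1: inner = H(4d eb 1d fa db e5 58 da 91) = d2; tag = H(27 81 77 90 b1 8f d2) = c1 ← matches
m2: inner = H(4d eb 1d fa db e5 ac 0a be) = 83; tag = H(27 81 77 90 b1 8f 83) = 72
m3: inner = H(4d eb 1d fa db e5 38 79 6f) = 2f; tag = H(27 81 77 90 b1 8f 2f) = 1e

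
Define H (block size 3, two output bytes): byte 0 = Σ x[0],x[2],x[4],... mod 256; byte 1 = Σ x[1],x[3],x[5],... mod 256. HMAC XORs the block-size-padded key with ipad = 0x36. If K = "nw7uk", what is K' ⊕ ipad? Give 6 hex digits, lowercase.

Key "nw7uk" = 6e 77 37 75 6b is 5 bytes > B = 3, so hash it first: H(key) = 10 ec, then zero-pad to 3 bytes: K' = 10 ec 00.
XOR each byte with 0x36: 10⊕36=26, ec⊕36=da, 00⊕36=36.

26da36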